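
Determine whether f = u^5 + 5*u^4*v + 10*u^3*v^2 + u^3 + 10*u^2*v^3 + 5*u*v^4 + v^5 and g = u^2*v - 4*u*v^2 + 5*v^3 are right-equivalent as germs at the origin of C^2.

The Hessian of f at 0 is [[0, 0], [0, 0]] with rank 0, so corank 2. A Groebner basis of the Jacobian ideal J(f) in C{u,v} is {v^5, u*v^3 + v^4/4, u^2}; counting standard monomials gives mu = 8. Corank 2; j^3 = u^3 is a perfect cube, so E-series; the 5-jet and mu = 8 give E_8. The Hessian of g at 0 is [[0, 0], [0, 0]] with rank 0, so corank 2. A Groebner basis of the Jacobian ideal J(g) in C{u,v} is {v^3, u^2 - v^2, u*v - 2*v^2}; counting standard monomials gives mu = 4. Corank 2; j^3 = v*(u^2 - 4*u*v + 5*v^2) splits into three distinct lines over C (the quadratic factor has nonzero discriminant), so D_4. f is E_8 but g is D_4, hence not right-equivalent.

No.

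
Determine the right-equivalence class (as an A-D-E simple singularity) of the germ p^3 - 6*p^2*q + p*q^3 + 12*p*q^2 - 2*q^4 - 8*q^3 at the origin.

E_{7}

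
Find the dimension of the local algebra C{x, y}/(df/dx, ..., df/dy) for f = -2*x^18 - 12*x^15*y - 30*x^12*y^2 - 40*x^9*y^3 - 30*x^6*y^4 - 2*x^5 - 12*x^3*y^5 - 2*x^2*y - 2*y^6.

7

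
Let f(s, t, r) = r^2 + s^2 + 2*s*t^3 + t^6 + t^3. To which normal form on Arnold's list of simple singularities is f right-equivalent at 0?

A_2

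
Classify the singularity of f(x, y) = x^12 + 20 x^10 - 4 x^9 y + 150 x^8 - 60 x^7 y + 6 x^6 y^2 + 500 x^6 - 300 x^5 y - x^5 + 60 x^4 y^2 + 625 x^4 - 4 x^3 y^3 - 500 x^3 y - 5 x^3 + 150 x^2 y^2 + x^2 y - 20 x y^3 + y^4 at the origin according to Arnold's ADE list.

D_{5}

The Hessian of f at 0 has rank 0. Corank 2; j^3 = -x^2*(5*x - y) has shape L^2 M (L != M), so D-series; mu = 5 gives D_5.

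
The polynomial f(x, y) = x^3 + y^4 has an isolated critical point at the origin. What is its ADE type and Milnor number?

The Hessian of f at 0 has rank 0. Corank 2; j^3 = x^3 is a perfect cube, so E-series; the 4-jet and mu = 6 give E_6.

Type E6, Milnor number mu = 6.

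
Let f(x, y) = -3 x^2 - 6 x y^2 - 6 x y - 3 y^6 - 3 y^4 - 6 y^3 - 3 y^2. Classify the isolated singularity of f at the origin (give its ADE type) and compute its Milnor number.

The Hessian of f at 0 is [[-6, -6], [-6, -6]] with rank 1, so corank 1. A Groebner basis of the Jacobian ideal J(f) in C{x,y} is {x^3 + 3*x^2 + 5*x*y - 2*x - 2*y, x^2*y - 2*x^2 - 3*x*y + x + y, x + y^2 + y}; counting standard monomials gives mu = 5. Corank 1: A-series; mu = 5 gives A_5.

Type A5, Milnor number mu = 5.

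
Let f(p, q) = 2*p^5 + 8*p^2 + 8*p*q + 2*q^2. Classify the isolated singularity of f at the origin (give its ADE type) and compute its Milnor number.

The Hessian of f at 0 has rank 1. Corank 1: A-series; mu = 4 gives A_4.

Type A_4, Milnor number mu = 4.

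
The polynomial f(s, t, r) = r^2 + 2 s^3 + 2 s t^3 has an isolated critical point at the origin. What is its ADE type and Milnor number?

Type E_7, Milnor number mu = 7.

The Hessian of f at 0 has rank 1. Corank 2; j^3 = 2*s^3 is a perfect cube, so E-series; the 4-jet and mu = 7 give E_7.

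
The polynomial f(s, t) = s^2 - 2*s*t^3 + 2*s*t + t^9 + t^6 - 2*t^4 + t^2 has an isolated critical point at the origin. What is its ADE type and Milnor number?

The Hessian of f at 0 is [[2, 2], [2, 2]] with rank 1, so corank 1. A Groebner basis of the Jacobian ideal J(f) in C{s,t} is {s^2*t^2 + 2*s^2 + 3*s*t + t^2, s^3 + 3*s^2*t + 3*s*t^2 + s + t, -s + t^3 - t}; counting standard monomials gives mu = 8. Corank 1: A-series; mu = 8 gives A_8.

Type A_{8}, Milnor number mu = 8.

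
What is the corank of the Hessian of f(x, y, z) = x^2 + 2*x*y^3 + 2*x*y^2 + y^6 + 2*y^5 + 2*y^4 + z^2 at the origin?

1

The Hessian at 0 is [[2, 0, 0], [0, 0, 0], [0, 0, 2]] of rank 2; hence corank 1.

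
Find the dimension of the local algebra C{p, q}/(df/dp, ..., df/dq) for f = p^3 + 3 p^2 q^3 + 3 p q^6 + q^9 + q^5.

8

The Hessian of f at 0 has rank 0. Corank 2; j^3 = p^3 is a perfect cube, so E-series; the 5-jet and mu = 8 give E_8.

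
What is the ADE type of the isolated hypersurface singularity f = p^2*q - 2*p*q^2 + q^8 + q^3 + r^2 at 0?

D_{9}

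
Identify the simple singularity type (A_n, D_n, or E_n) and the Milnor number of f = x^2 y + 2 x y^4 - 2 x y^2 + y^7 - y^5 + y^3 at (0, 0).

The Hessian of f at 0 is [[0, 0], [0, 0]] with rank 0, so corank 2. A Groebner basis of the Jacobian ideal J(f) in C{x,y} is {x*y + y^4 - y^2, x*y^2 - y^3, x^2 - 7*x*y + 6*y^2}; counting standard monomials gives mu = 6. Corank 2; j^3 = y*(x - y)^2 has shape L^2 M (L != M), so D-series; mu = 6 gives D_6.

Type D_{6}, Milnor number mu = 6.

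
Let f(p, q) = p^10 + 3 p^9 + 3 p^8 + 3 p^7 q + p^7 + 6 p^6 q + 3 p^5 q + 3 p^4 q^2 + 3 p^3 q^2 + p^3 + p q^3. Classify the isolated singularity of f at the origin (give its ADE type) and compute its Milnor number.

Type E7, Milnor number mu = 7.

The Hessian of f at 0 is [[0, 0], [0, 0]] with rank 0, so corank 2. A Groebner basis of the Jacobian ideal J(f) in C{p,q} is {p^3, p*q^2, 3*p^2 + q^3}; counting standard monomials gives mu = 7. Corank 2; j^3 = p^3 is a perfect cube, so E-series; the 4-jet and mu = 7 give E_7.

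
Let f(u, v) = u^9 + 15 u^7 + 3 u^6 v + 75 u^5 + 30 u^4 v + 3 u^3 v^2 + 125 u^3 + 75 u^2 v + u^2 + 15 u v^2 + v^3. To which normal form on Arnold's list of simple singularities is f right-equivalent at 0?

The Hessian of f at 0 is [[2, 0], [0, 0]] with rank 1, so corank 1. A Groebner basis of the Jacobian ideal J(f) in C{u,v} is {v^2, u}; counting standard monomials gives mu = 2. Corank 1: A-series; mu = 2 gives A_2.

A_2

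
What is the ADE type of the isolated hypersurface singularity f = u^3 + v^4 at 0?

E_6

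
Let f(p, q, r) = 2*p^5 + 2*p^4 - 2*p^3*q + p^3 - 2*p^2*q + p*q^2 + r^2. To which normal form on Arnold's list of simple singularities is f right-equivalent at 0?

D_6

The Hessian of f at 0 has rank 1. Corank 2; j^3 = p*(p - q)^2 has shape L^2 M (L != M), so D-series; mu = 6 gives D_6.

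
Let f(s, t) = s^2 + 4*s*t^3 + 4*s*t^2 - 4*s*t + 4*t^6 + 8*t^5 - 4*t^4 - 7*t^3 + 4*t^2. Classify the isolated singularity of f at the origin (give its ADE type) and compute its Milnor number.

The Hessian of f at 0 has rank 1. Corank 1: A-series; mu = 2 gives A_2.

Type A2, Milnor number mu = 2.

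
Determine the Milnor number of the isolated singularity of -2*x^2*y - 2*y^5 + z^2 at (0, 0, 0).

The Hessian of f at 0 is [[0, 0, 0], [0, 0, 0], [0, 0, 2]] with rank 1, so corank 2. A Groebner basis of the Jacobian ideal J(f) in C{x,y,z} is {x^2/5 + y^4, x^3, x*y, z}; counting standard monomials gives mu = 6. Corank 2; j^3 = -2*x^2*y has shape L^2 M (L != M), so D-series; mu = 6 gives D_6.

6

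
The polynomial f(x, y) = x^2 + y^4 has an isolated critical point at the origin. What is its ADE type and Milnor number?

The Hessian of f at 0 has rank 1. Corank 1: A-series; mu = 3 gives A_3.

Type A_{3}, Milnor number mu = 3.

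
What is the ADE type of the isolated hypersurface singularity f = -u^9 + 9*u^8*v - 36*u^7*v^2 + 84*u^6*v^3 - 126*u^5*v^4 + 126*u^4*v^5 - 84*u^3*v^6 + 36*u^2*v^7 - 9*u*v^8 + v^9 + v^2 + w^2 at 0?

A8

The Hessian of f at 0 has rank 2. Corank 1: A-series; mu = 8 gives A_8.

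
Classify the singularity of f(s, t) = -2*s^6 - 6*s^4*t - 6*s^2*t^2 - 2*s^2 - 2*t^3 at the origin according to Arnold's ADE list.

A_{2}

The Hessian of f at 0 has rank 1. Corank 1: A-series; mu = 2 gives A_2.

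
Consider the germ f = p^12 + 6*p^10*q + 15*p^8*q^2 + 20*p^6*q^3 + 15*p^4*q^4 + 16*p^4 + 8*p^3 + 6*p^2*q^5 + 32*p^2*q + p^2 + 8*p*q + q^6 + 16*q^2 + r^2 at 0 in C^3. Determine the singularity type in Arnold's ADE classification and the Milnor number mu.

The Hessian of f at 0 has rank 2. Corank 1: A-series; mu = 5 gives A_5.

Type A_5, Milnor number mu = 5.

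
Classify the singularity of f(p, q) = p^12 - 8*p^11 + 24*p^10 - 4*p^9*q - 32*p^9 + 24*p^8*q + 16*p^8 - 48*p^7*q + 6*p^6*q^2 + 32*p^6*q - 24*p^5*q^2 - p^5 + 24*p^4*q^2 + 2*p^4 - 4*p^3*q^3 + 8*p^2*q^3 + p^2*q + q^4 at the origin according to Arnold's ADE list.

D5

The Hessian of f at 0 is [[0, 0], [0, 0]] with rank 0, so corank 2. A Groebner basis of the Jacobian ideal J(f) in C{p,q} is {p^3, p^2/4 + q^3, p*q}; counting standard monomials gives mu = 5. Corank 2; j^3 = p^2*q has shape L^2 M (L != M), so D-series; mu = 5 gives D_5.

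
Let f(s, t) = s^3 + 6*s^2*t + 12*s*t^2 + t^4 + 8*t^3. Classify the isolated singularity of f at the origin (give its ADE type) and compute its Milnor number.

The Hessian of f at 0 has rank 0. Corank 2; j^3 = (s + 2*t)^3 is a perfect cube, so E-series; the 4-jet and mu = 6 give E_6.

Type E_{6}, Milnor number mu = 6.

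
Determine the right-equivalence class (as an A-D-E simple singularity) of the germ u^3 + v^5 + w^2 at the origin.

The Hessian of f at 0 is [[0, 0, 0], [0, 0, 0], [0, 0, 2]] with rank 1, so corank 2. A Groebner basis of the Jacobian ideal J(f) in C{u,v,w} is {v^4, u^2, w}; counting standard monomials gives mu = 8. Corank 2; j^3 = u^3 is a perfect cube, so E-series; the 5-jet and mu = 8 give E_8.

E_{8}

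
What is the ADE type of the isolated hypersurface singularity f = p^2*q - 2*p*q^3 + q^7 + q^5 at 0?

The Hessian of f at 0 has rank 0. Corank 2; j^3 = p^2*q has shape L^2 M (L != M), so D-series; mu = 8 gives D_8.

D_{8}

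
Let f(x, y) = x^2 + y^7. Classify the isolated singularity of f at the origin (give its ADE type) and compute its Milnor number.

Type A_{6}, Milnor number mu = 6.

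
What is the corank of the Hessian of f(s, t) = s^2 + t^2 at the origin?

0

Hessian at 0 has rank 2.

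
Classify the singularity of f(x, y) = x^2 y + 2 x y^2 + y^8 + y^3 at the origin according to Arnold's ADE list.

D9

The Hessian of f at 0 has rank 0. Corank 2; j^3 = y*(x + y)^2 has shape L^2 M (L != M), so D-series; mu = 9 gives D_9.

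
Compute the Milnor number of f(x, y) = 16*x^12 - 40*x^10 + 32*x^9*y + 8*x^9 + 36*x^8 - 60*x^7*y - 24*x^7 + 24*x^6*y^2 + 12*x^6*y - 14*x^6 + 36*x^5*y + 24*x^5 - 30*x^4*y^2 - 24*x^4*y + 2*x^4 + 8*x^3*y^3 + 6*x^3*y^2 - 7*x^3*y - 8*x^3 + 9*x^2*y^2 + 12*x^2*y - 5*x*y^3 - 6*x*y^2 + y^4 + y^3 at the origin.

7

The Hessian of f at 0 has rank 0. Corank 2; j^3 = -(2*x - y)^3 is a perfect cube, so E-series; the 4-jet and mu = 7 give E_7.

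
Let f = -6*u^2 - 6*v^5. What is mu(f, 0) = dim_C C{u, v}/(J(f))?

4

The Hessian of f at 0 is [[-12, 0], [0, 0]] with rank 1, so corank 1. A Groebner basis of the Jacobian ideal J(f) in C{u,v} is {v^4, u}; counting standard monomials gives mu = 4. Corank 1: A-series; mu = 4 gives A_4.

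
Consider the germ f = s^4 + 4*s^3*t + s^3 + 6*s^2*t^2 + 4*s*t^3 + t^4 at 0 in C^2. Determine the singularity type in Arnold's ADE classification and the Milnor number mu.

Type E_6, Milnor number mu = 6.

The Hessian of f at 0 has rank 0. Corank 2; j^3 = s^3 is a perfect cube, so E-series; the 4-jet and mu = 6 give E_6.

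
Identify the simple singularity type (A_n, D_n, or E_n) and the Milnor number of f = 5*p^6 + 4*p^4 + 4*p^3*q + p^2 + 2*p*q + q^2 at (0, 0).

Type A_5, Milnor number mu = 5.

The Hessian of f at 0 has rank 1. Corank 1: A-series; mu = 5 gives A_5.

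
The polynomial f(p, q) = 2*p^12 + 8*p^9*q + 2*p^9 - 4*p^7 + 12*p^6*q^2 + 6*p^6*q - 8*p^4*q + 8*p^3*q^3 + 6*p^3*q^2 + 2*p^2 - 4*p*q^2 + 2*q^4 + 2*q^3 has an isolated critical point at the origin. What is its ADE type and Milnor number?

The Hessian of f at 0 has rank 1. Corank 1: A-series; mu = 2 gives A_2.

Type A_{2}, Milnor number mu = 2.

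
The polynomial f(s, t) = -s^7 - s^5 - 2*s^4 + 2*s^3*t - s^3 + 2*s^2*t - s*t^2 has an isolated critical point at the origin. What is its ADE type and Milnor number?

The Hessian of f at 0 has rank 0. Corank 2; j^3 = -s*(s - t)^2 has shape L^2 M (L != M), so D-series; mu = 8 gives D_8.

Type D8, Milnor number mu = 8.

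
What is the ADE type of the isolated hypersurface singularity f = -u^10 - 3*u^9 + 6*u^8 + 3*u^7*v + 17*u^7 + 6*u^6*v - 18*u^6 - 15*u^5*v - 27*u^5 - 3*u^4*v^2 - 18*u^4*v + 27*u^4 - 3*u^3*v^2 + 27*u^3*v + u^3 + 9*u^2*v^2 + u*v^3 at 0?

The Hessian of f at 0 has rank 0. Corank 2; j^3 = u^3 is a perfect cube, so E-series; the 4-jet and mu = 7 give E_7.

E7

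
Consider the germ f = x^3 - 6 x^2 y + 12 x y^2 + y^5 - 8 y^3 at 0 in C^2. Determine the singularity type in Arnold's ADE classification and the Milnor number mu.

The Hessian of f at 0 has rank 0. Corank 2; j^3 = (x - 2*y)^3 is a perfect cube, so E-series; the 5-jet and mu = 8 give E_8.

Type E_{8}, Milnor number mu = 8.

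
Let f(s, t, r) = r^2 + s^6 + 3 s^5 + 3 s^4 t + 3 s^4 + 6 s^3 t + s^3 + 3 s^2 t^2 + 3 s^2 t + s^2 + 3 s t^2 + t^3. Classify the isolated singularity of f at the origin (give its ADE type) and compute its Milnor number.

The Hessian of f at 0 has rank 2. Corank 1: A-series; mu = 2 gives A_2.

Type A_2, Milnor number mu = 2.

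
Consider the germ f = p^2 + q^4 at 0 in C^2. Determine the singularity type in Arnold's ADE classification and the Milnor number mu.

Type A_3, Milnor number mu = 3.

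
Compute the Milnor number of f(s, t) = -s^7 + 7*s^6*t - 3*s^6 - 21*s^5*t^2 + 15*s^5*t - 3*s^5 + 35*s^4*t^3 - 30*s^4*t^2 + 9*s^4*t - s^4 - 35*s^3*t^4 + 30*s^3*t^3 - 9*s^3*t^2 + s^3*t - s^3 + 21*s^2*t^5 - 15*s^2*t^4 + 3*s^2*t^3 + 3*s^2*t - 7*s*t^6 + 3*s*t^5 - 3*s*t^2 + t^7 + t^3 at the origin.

The Hessian of f at 0 has rank 0. Corank 2; j^3 = -(s - t)^3 is a perfect cube, so E-series; the 4-jet and mu = 7 give E_7.

7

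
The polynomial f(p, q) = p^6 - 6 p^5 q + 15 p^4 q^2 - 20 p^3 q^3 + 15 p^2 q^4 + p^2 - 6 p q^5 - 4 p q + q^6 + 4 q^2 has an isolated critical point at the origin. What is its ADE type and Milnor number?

Type A5, Milnor number mu = 5.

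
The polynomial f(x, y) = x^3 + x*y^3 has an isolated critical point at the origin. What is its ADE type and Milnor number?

The Hessian of f at 0 has rank 0. Corank 2; j^3 = x^3 is a perfect cube, so E-series; the 4-jet and mu = 7 give E_7.

Type E_{7}, Milnor number mu = 7.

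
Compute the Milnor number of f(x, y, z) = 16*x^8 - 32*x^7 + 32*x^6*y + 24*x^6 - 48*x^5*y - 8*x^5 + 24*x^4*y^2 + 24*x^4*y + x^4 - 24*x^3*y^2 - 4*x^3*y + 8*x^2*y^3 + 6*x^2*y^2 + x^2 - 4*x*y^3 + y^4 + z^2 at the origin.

3

The Hessian of f at 0 is [[2, 0, 0], [0, 0, 0], [0, 0, 2]] with rank 2, so corank 1. A Groebner basis of the Jacobian ideal J(f) in C{x,y,z} is {y^3, x, z}; counting standard monomials gives mu = 3. Corank 1: A-series; mu = 3 gives A_3.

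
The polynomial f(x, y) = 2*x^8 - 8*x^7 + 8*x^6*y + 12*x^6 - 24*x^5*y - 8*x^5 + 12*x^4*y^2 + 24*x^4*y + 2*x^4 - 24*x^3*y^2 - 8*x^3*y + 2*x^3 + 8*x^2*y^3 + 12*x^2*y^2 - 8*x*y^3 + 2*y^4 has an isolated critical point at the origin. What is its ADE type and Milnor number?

The Hessian of f at 0 has rank 0. Corank 2; j^3 = 2*x^3 is a perfect cube, so E-series; the 4-jet and mu = 6 give E_6.

Type E6, Milnor number mu = 6.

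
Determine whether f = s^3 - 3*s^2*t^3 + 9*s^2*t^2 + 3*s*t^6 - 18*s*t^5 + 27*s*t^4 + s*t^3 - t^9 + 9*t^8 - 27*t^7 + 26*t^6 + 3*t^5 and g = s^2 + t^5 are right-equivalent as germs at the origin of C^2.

The Hessian of f at 0 is [[0, 0], [0, 0]] with rank 0, so corank 2. A Groebner basis of the Jacobian ideal J(f) in C{s,t} is {-s^2/9 + t^4 - t^3/27, s^3, s^2*t + s^2/27 + t^3/81, s^2/3 + s*t^2 + t^3/9}; counting standard monomials gives mu = 7. Corank 2; j^3 = s^3 is a perfect cube, so E-series; the 4-jet and mu = 7 give E_7. The Hessian of g at 0 is [[2, 0], [0, 0]] with rank 1, so corank 1. A Groebner basis of the Jacobian ideal J(g) in C{s,t} is {t^4, s}; counting standard monomials gives mu = 4. Corank 1: A-series; mu = 4 gives A_4. f is E_7 but g is A_4, hence not right-equivalent.

No.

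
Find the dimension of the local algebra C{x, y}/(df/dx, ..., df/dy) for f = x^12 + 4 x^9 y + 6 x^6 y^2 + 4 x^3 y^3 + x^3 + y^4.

6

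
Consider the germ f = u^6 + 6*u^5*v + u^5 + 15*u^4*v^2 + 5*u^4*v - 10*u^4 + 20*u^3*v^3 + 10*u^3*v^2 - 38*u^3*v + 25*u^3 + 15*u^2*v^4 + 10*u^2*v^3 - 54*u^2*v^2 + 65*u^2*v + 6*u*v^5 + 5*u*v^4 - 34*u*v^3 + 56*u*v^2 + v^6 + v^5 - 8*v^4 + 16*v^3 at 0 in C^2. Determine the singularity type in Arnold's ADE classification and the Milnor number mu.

Type D_{7}, Milnor number mu = 7.

The Hessian of f at 0 has rank 0. Corank 2; j^3 = (u + v)*(5*u + 4*v)^2 has shape L^2 M (L != M), so D-series; mu = 7 gives D_7.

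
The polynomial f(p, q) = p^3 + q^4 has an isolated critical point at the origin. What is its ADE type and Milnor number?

Type E_6, Milnor number mu = 6.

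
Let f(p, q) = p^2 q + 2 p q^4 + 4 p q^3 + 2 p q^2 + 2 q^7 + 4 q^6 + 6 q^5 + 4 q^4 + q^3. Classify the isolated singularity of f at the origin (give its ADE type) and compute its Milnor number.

Type D8, Milnor number mu = 8.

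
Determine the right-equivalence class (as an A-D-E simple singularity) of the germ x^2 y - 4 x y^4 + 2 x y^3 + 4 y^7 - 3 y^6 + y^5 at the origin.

D_{7}

The Hessian of f at 0 is [[0, 0], [0, 0]] with rank 0, so corank 2. A Groebner basis of the Jacobian ideal J(f) in C{x,y} is {-x*y/2 + y^4 - y^3/2, x^3, x^2*y + x^2/10 - x*y/20 - y^3/20, x^2/5 + x*y^2 + 2*x*y/5 + 2*y^3/5}; counting standard monomials gives mu = 7. Corank 2; j^3 = x^2*y has shape L^2 M (L != M), so D-series; mu = 7 gives D_7.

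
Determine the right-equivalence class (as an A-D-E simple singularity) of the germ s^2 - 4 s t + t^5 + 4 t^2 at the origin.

The Hessian of f at 0 is [[2, -4], [-4, 8]] with rank 1, so corank 1. A Groebner basis of the Jacobian ideal J(f) in C{s,t} is {t^4, s - 2*t}; counting standard monomials gives mu = 4. Corank 1: A-series; mu = 4 gives A_4.

A_4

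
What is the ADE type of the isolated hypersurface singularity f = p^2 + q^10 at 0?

The Hessian of f at 0 has rank 1. Corank 1: A-series; mu = 9 gives A_9.

A_9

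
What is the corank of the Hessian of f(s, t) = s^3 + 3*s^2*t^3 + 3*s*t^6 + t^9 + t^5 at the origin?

2

Hessian at 0 has rank 0.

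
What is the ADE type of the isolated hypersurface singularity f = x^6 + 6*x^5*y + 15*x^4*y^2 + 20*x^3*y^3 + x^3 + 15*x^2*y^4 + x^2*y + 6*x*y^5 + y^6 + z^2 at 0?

D7

The Hessian of f at 0 is [[0, 0, 0], [0, 0, 0], [0, 0, 2]] with rank 1, so corank 2. A Groebner basis of the Jacobian ideal J(f) in C{x,y,z} is {-x*y/6 + y^5, x*y^2, x^2 + x*y, z}; counting standard monomials gives mu = 7. Corank 2; j^3 = x^2*(x + y) has shape L^2 M (L != M), so D-series; mu = 7 gives D_7.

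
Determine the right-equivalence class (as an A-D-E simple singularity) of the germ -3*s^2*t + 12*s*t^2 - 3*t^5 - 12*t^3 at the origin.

D_{6}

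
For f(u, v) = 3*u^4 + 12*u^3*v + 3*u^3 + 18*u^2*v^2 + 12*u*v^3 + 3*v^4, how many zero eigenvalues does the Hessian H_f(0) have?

The Hessian at 0 is [[0, 0], [0, 0]] of rank 0; hence corank 2.

2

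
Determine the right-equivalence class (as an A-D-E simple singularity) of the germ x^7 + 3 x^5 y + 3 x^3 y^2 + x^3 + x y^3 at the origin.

E_{7}

The Hessian of f at 0 is [[0, 0], [0, 0]] with rank 0, so corank 2. A Groebner basis of the Jacobian ideal J(f) in C{x,y} is {x^3, x*y^2, 3*x^2 + y^3}; counting standard monomials gives mu = 7. Corank 2; j^3 = x^3 is a perfect cube, so E-series; the 4-jet and mu = 7 give E_7.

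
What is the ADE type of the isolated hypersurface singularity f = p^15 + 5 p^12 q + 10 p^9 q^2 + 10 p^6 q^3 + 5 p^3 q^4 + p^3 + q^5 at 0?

E_{8}

The Hessian of f at 0 is [[0, 0], [0, 0]] with rank 0, so corank 2. A Groebner basis of the Jacobian ideal J(f) in C{p,q} is {q^4, p^2}; counting standard monomials gives mu = 8. Corank 2; j^3 = p^3 is a perfect cube, so E-series; the 5-jet and mu = 8 give E_8.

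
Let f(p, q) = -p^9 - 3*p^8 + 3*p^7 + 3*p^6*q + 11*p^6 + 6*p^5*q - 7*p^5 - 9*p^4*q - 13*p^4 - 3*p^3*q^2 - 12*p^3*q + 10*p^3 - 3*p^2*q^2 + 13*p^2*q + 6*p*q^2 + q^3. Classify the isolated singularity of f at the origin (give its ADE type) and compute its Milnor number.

The Hessian of f at 0 is [[0, 0], [0, 0]] with rank 0, so corank 2. A Groebner basis of the Jacobian ideal J(f) in C{p,q} is {q^3, p^2 - 3*q^2/11, p*q + 6*q^2/11}; counting standard monomials gives mu = 4. Corank 2; j^3 = (2*p + q)*(5*p^2 + 4*p*q + q^2) splits into three distinct lines over C (the quadratic factor has nonzero discriminant), so D_4.

Type D_4, Milnor number mu = 4.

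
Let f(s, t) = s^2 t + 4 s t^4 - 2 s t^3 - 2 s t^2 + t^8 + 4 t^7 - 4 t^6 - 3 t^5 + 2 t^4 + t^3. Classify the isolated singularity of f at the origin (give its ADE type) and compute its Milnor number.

Type D_9, Milnor number mu = 9.

The Hessian of f at 0 has rank 0. Corank 2; j^3 = t*(s - t)^2 has shape L^2 M (L != M), so D-series; mu = 9 gives D_9.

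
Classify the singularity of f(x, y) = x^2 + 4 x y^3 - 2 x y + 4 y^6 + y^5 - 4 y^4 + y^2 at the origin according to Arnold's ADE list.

A4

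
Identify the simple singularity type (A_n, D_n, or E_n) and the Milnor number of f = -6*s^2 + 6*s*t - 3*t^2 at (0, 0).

Type A_1, Milnor number mu = 1.

The Hessian of f at 0 is [[-12, 6], [6, -6]] with rank 2, so corank 0. A Groebner basis of the Jacobian ideal J(f) in C{s,t} is {s, t}; counting standard monomials gives mu = 1. Corank 0: nondegenerate Morse point, so A_1.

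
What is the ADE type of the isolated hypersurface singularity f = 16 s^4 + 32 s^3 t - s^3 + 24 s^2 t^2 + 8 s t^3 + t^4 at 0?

The Hessian of f at 0 has rank 0. Corank 2; j^3 = -s^3 is a perfect cube, so E-series; the 4-jet and mu = 6 give E_6.

E6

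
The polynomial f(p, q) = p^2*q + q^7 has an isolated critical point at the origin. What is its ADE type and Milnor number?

Type D_{8}, Milnor number mu = 8.

The Hessian of f at 0 has rank 0. Corank 2; j^3 = p^2*q has shape L^2 M (L != M), so D-series; mu = 8 gives D_8.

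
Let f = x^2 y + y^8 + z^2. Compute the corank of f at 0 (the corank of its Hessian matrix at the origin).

Hessian at 0 has rank 1.

2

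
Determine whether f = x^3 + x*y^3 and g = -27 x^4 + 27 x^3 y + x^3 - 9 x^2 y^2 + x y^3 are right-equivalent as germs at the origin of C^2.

Yes.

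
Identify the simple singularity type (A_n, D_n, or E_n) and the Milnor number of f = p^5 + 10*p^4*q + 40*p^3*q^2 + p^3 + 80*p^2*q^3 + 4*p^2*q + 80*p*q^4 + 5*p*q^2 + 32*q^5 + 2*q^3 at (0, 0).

Type D6, Milnor number mu = 6.

The Hessian of f at 0 has rank 0. Corank 2; j^3 = (p + q)^2*(p + 2*q) has shape L^2 M (L != M), so D-series; mu = 6 gives D_6.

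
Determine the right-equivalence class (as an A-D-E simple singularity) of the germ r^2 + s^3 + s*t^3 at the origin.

E_{7}

The Hessian of f at 0 has rank 1. Corank 2; j^3 = s^3 is a perfect cube, so E-series; the 4-jet and mu = 7 give E_7.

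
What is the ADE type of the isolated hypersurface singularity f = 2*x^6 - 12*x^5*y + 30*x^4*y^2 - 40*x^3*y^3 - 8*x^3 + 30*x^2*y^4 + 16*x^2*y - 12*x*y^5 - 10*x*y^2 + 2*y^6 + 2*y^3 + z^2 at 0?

D7

The Hessian of f at 0 has rank 1. Corank 2; j^3 = -2*(x - y)*(2*x - y)^2 has shape L^2 M (L != M), so D-series; mu = 7 gives D_7.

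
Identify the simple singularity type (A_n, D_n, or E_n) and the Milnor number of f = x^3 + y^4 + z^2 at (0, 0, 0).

Type E_{6}, Milnor number mu = 6.

The Hessian of f at 0 is [[0, 0, 0], [0, 0, 0], [0, 0, 2]] with rank 1, so corank 2. A Groebner basis of the Jacobian ideal J(f) in C{x,y,z} is {y^3, x^2, z}; counting standard monomials gives mu = 6. Corank 2; j^3 = x^3 is a perfect cube, so E-series; the 4-jet and mu = 6 give E_6.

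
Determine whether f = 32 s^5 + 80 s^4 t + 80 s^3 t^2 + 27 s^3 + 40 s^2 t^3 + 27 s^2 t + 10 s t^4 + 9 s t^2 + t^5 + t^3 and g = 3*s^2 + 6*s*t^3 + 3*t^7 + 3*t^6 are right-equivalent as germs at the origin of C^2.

The Hessian of f at 0 has rank 0. Corank 2; j^3 = (3*s + t)^3 is a perfect cube, so E-series; the 5-jet and mu = 8 give E_8. The Hessian of g at 0 has rank 1. Corank 1: A-series; mu = 6 gives A_6. f is E_8 but g is A_6, hence not right-equivalent.

No.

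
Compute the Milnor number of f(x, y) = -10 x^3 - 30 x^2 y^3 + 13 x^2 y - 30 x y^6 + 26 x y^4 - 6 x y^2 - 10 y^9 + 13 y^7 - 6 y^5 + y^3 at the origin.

4

The Hessian of f at 0 has rank 0. Corank 2; j^3 = -(2*x - y)*(5*x^2 - 4*x*y + y^2) splits into three distinct lines over C (the quadratic factor has nonzero discriminant), so D_4.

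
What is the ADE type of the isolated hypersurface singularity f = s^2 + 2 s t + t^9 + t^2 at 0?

A8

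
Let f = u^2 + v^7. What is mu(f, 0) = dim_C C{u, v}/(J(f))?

6

The Hessian of f at 0 is [[2, 0], [0, 0]] with rank 1, so corank 1. A Groebner basis of the Jacobian ideal J(f) in C{u,v} is {v^6, u}; counting standard monomials gives mu = 6. Corank 1: A-series; mu = 6 gives A_6.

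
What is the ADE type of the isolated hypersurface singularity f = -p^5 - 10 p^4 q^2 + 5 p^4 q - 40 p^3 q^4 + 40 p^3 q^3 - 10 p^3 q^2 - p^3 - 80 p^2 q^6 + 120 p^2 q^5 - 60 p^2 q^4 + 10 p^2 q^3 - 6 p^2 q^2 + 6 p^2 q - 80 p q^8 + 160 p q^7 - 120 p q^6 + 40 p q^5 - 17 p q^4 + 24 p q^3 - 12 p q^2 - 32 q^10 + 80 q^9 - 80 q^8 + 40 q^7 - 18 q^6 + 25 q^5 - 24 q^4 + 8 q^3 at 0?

The Hessian of f at 0 is [[0, 0], [0, 0]] with rank 0, so corank 2. A Groebner basis of the Jacobian ideal J(f) in C{p,q} is {7*p^2/16 + p*q^3 + 7*p*q^2/4 - 7*p*q/4 - 7*q^3/2 + 7*q^2/4, p^2/4 + p*q^2 - p*q + q^4 - 2*q^3 + q^2, p^3 + 3*p^2/2 - 6*p*q^2 - 6*p*q + 4*q^3 + 6*q^2, p^2*q + p^2/4 - 3*p*q^2 - p*q + 2*q^3 + q^2}; counting standard monomials gives mu = 8. Corank 2; j^3 = -(p - 2*q)^3 is a perfect cube, so E-series; the 5-jet and mu = 8 give E_8.

E_{8}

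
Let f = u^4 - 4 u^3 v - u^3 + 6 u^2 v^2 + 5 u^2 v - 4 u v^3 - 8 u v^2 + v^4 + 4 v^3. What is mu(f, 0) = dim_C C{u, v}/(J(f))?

The Hessian of f at 0 has rank 0. Corank 2; j^3 = -(u - 2*v)^2*(u - v) has shape L^2 M (L != M), so D-series; mu = 5 gives D_5.

5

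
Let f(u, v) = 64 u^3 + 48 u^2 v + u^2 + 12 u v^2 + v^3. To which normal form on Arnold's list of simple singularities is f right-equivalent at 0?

The Hessian of f at 0 has rank 1. Corank 1: A-series; mu = 2 gives A_2.

A2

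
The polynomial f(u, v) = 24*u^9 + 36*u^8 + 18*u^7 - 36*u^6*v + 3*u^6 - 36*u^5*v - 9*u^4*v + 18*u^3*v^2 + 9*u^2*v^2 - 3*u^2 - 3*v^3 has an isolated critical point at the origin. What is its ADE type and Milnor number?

The Hessian of f at 0 has rank 1. Corank 1: A-series; mu = 2 gives A_2.

Type A_{2}, Milnor number mu = 2.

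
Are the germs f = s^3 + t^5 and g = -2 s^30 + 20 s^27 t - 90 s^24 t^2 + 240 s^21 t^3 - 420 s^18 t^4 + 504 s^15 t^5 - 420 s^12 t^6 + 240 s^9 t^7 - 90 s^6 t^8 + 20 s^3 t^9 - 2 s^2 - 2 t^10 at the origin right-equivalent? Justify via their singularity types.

The Hessian of f at 0 has rank 0. Corank 2; j^3 = s^3 is a perfect cube, so E-series; the 5-jet and mu = 8 give E_8. The Hessian of g at 0 has rank 1. Corank 1: A-series; mu = 9 gives A_9. f is E_8 but g is A_9, hence not right-equivalent.

No.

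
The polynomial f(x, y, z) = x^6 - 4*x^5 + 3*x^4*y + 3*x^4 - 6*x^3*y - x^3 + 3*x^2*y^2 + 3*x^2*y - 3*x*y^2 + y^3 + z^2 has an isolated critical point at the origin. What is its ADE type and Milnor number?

The Hessian of f at 0 has rank 1. Corank 2; j^3 = -(x - y)^3 is a perfect cube, so E-series; the 5-jet and mu = 8 give E_8.

Type E_8, Milnor number mu = 8.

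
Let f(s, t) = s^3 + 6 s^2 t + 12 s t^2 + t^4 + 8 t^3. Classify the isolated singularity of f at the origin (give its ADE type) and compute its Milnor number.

Type E_{6}, Milnor number mu = 6.

The Hessian of f at 0 has rank 0. Corank 2; j^3 = (s + 2*t)^3 is a perfect cube, so E-series; the 4-jet and mu = 6 give E_6.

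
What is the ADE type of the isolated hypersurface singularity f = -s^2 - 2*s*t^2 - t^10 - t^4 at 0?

A9

The Hessian of f at 0 is [[-2, 0], [0, 0]] with rank 1, so corank 1. A Groebner basis of the Jacobian ideal J(f) in C{s,t} is {s^5, s^4*t, s + t^2}; counting standard monomials gives mu = 9. Corank 1: A-series; mu = 9 gives A_9.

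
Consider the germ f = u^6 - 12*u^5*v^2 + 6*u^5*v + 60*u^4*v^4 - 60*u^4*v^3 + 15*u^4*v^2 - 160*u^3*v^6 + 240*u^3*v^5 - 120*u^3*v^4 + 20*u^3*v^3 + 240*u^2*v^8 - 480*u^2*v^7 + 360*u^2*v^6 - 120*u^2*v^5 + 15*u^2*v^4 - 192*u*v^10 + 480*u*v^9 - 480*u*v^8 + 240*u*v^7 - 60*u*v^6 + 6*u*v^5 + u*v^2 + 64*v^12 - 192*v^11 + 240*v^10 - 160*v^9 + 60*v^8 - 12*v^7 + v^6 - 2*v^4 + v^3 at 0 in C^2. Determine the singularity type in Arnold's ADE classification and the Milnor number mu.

The Hessian of f at 0 has rank 0. Corank 2; j^3 = v^2*(u + v) has shape L^2 M (L != M), so D-series; mu = 7 gives D_7.

Type D7, Milnor number mu = 7.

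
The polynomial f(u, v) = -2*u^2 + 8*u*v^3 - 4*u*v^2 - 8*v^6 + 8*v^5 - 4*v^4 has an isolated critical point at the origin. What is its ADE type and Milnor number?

The Hessian of f at 0 is [[-4, 0], [0, 0]] with rank 1, so corank 1. A Groebner basis of the Jacobian ideal J(f) in C{u,v} is {u^2, u*v, u + v^2}; counting standard monomials gives mu = 3. Corank 1: A-series; mu = 3 gives A_3.

Type A_3, Milnor number mu = 3.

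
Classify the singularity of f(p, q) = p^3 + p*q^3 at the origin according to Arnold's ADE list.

E_{7}

The Hessian of f at 0 has rank 0. Corank 2; j^3 = p^3 is a perfect cube, so E-series; the 4-jet and mu = 7 give E_7.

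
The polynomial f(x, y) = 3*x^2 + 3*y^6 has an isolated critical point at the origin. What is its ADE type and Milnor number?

The Hessian of f at 0 has rank 1. Corank 1: A-series; mu = 5 gives A_5.

Type A_{5}, Milnor number mu = 5.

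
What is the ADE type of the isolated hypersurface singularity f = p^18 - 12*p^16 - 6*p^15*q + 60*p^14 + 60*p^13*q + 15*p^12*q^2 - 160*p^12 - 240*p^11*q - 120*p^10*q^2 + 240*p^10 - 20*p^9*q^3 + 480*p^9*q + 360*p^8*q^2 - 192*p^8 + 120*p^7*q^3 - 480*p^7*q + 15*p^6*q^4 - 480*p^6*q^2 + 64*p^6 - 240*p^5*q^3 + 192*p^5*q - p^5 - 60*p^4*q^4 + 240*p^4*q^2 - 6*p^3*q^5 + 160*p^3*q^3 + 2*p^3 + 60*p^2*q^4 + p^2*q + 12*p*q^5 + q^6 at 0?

The Hessian of f at 0 is [[0, 0], [0, 0]] with rank 0, so corank 2. A Groebner basis of the Jacobian ideal J(f) in C{p,q} is {-p*q/12 + q^5, p*q^2, p^2 + p*q/2}; counting standard monomials gives mu = 7. Corank 2; j^3 = p^2*(2*p + q) has shape L^2 M (L != M), so D-series; mu = 7 gives D_7.

D7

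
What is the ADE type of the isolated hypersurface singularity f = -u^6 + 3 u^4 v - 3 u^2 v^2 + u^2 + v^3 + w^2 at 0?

The Hessian of f at 0 is [[2, 0, 0], [0, 0, 0], [0, 0, 2]] with rank 2, so corank 1. A Groebner basis of the Jacobian ideal J(f) in C{u,v,w} is {v^2, u, w}; counting standard monomials gives mu = 2. Corank 1: A-series; mu = 2 gives A_2.

A2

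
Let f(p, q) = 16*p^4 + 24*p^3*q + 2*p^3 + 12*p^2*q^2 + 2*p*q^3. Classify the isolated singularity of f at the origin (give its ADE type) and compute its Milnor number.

Type E_{7}, Milnor number mu = 7.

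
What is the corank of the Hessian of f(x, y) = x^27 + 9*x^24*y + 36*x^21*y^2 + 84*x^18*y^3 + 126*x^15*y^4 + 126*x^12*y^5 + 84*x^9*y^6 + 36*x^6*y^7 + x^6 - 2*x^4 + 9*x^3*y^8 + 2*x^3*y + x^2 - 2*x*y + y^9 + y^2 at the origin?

1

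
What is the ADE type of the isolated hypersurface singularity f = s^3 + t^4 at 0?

The Hessian of f at 0 is [[0, 0], [0, 0]] with rank 0, so corank 2. A Groebner basis of the Jacobian ideal J(f) in C{s,t} is {t^3, s^2}; counting standard monomials gives mu = 6. Corank 2; j^3 = s^3 is a perfect cube, so E-series; the 4-jet and mu = 6 give E_6.

E6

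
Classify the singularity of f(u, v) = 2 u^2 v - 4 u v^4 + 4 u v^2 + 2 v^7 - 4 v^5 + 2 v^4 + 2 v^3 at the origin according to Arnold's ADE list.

The Hessian of f at 0 has rank 0. Corank 2; j^3 = 2*v*(u + v)^2 has shape L^2 M (L != M), so D-series; mu = 5 gives D_5.

D5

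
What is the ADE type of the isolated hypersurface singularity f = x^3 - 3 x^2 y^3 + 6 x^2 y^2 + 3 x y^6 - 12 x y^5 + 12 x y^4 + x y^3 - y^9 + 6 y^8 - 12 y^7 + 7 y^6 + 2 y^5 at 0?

The Hessian of f at 0 has rank 0. Corank 2; j^3 = x^3 is a perfect cube, so E-series; the 4-jet and mu = 7 give E_7.

E_7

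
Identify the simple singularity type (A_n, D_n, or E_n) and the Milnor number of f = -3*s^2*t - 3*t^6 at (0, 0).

Type D_{7}, Milnor number mu = 7.

The Hessian of f at 0 has rank 0. Corank 2; j^3 = -3*s^2*t has shape L^2 M (L != M), so D-series; mu = 7 gives D_7.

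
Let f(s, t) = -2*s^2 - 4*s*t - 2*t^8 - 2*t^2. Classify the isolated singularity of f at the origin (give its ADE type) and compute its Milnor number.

The Hessian of f at 0 has rank 1. Corank 1: A-series; mu = 7 gives A_7.

Type A_{7}, Milnor number mu = 7.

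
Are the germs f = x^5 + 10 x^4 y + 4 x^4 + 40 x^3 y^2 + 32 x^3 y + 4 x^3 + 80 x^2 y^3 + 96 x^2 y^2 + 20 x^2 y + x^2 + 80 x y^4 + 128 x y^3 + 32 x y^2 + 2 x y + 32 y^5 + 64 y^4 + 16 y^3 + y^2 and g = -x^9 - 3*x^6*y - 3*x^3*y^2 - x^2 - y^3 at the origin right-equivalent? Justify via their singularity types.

The Hessian of f at 0 is [[2, 2], [2, 2]] with rank 1, so corank 1. A Groebner basis of the Jacobian ideal J(f) in C{x,y} is {-x/8 + y^3 - y^2/4 - y/8, x^2 - x/2 - 2*y^2 - y/2, x*y + x/4 + 3*y^2/2 + y/4}; counting standard monomials gives mu = 4. Corank 1: A-series; mu = 4 gives A_4. The Hessian of g at 0 is [[-2, 0], [0, 0]] with rank 1, so corank 1. A Groebner basis of the Jacobian ideal J(g) in C{x,y} is {y^2, x}; counting standard monomials gives mu = 2. Corank 1: A-series; mu = 2 gives A_2. f is A_4 but g is A_2, hence not right-equivalent.

No.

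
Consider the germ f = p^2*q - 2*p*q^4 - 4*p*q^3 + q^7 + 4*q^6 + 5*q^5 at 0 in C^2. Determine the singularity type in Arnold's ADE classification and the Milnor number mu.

Type D_6, Milnor number mu = 6.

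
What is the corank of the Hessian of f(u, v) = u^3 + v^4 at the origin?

Hessian at 0 has rank 0.

2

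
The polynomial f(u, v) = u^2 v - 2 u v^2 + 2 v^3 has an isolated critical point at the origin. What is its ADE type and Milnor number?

Type D4, Milnor number mu = 4.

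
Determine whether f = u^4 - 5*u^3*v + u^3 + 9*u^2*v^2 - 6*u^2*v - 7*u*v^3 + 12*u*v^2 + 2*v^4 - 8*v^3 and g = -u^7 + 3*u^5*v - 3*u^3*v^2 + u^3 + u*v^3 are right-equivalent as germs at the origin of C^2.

The Hessian of f at 0 has rank 0. Corank 2; j^3 = (u - 2*v)^3 is a perfect cube, so E-series; the 4-jet and mu = 7 give E_7. The Hessian of g at 0 has rank 0. Corank 2; j^3 = u^3 is a perfect cube, so E-series; the 4-jet and mu = 7 give E_7. Both have type E_7, hence right-equivalent.

Yes.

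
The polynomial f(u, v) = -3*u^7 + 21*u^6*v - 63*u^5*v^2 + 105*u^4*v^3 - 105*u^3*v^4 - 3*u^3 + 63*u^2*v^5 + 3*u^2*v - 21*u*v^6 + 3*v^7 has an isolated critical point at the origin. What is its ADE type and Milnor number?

The Hessian of f at 0 has rank 0. Corank 2; j^3 = -3*u^2*(u - v) has shape L^2 M (L != M), so D-series; mu = 8 gives D_8.

Type D8, Milnor number mu = 8.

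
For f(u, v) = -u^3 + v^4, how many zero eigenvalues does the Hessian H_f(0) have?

Hessian at 0 has rank 0.

2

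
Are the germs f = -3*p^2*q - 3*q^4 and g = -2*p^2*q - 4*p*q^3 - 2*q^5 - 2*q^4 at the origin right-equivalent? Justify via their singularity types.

Yes.

The Hessian of f at 0 has rank 0. Corank 2; j^3 = -3*p^2*q has shape L^2 M (L != M), so D-series; mu = 5 gives D_5. The Hessian of g at 0 has rank 0. Corank 2; j^3 = -2*p^2*q has shape L^2 M (L != M), so D-series; mu = 5 gives D_5. Both have type D_5, hence right-equivalent.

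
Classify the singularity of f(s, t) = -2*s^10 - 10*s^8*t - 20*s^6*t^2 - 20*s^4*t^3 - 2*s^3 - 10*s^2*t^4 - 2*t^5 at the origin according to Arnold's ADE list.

The Hessian of f at 0 has rank 0. Corank 2; j^3 = -2*s^3 is a perfect cube, so E-series; the 5-jet and mu = 8 give E_8.

E_8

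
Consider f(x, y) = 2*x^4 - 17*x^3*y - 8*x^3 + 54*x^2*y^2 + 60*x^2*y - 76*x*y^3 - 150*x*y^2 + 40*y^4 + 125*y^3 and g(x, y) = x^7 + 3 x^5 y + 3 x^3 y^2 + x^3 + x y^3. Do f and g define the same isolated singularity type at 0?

Yes.

The Hessian of f at 0 has rank 0. Corank 2; j^3 = -(2*x - 5*y)^3 is a perfect cube, so E-series; the 4-jet and mu = 7 give E_7. The Hessian of g at 0 has rank 0. Corank 2; j^3 = x^3 is a perfect cube, so E-series; the 4-jet and mu = 7 give E_7. Both have type E_7, hence right-equivalent.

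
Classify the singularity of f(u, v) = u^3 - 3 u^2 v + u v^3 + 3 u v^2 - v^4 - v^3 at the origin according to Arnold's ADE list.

The Hessian of f at 0 is [[0, 0], [0, 0]] with rank 0, so corank 2. A Groebner basis of the Jacobian ideal J(f) in C{u,v} is {u^3 - 3*u^2*v - 6*u^2 + 12*u*v - 6*v^2, 3*u^2 + u*v^2 - 6*u*v + 3*v^2, 3*u^2 - 6*u*v + v^3 + 3*v^2}; counting standard monomials gives mu = 7. Corank 2; j^3 = (u - v)^3 is a perfect cube, so E-series; the 4-jet and mu = 7 give E_7.

E_7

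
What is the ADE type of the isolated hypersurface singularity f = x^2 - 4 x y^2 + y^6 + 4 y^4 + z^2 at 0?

The Hessian of f at 0 has rank 2. Corank 1: A-series; mu = 5 gives A_5.

A5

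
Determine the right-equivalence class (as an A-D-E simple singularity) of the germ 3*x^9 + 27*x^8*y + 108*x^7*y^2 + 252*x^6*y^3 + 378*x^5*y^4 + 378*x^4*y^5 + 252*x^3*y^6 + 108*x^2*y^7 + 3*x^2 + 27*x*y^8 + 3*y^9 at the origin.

A_8

The Hessian of f at 0 has rank 1. Corank 1: A-series; mu = 8 gives A_8.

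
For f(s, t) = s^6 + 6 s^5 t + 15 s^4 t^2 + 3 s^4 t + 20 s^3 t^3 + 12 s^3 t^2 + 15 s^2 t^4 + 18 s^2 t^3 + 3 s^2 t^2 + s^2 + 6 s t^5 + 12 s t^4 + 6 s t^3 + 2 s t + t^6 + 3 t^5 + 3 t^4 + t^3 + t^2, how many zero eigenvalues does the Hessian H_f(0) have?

1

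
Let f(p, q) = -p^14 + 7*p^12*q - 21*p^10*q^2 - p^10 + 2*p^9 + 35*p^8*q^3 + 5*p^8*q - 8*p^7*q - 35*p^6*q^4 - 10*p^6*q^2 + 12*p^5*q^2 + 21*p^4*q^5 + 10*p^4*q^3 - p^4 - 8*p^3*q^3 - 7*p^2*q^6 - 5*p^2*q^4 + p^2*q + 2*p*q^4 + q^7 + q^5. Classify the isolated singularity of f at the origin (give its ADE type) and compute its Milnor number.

Type D_{6}, Milnor number mu = 6.

The Hessian of f at 0 is [[0, 0], [0, 0]] with rank 0, so corank 2. A Groebner basis of the Jacobian ideal J(f) in C{p,q} is {p*q + q^4, p*q^2, p^2 - 5*p*q}; counting standard monomials gives mu = 6. Corank 2; j^3 = p^2*q has shape L^2 M (L != M), so D-series; mu = 6 gives D_6.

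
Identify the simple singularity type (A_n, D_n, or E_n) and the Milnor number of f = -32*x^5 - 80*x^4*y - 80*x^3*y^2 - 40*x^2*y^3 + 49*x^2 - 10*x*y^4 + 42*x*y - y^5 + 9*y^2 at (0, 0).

Type A4, Milnor number mu = 4.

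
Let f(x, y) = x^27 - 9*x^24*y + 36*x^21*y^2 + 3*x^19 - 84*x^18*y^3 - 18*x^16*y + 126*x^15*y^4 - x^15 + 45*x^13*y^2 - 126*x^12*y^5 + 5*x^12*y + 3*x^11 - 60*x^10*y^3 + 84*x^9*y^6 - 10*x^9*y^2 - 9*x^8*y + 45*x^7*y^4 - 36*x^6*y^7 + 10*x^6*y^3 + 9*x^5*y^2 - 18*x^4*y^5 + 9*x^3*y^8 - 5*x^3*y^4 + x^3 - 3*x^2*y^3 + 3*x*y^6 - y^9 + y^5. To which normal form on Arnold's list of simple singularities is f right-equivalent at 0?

The Hessian of f at 0 is [[0, 0], [0, 0]] with rank 0, so corank 2. A Groebner basis of the Jacobian ideal J(f) in C{x,y} is {-x^2/2 + x*y^3, y^4, x^3, x^2*y}; counting standard monomials gives mu = 8. Corank 2; j^3 = x^3 is a perfect cube, so E-series; the 5-jet and mu = 8 give E_8.

E8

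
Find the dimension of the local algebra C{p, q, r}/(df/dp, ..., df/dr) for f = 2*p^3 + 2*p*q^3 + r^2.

7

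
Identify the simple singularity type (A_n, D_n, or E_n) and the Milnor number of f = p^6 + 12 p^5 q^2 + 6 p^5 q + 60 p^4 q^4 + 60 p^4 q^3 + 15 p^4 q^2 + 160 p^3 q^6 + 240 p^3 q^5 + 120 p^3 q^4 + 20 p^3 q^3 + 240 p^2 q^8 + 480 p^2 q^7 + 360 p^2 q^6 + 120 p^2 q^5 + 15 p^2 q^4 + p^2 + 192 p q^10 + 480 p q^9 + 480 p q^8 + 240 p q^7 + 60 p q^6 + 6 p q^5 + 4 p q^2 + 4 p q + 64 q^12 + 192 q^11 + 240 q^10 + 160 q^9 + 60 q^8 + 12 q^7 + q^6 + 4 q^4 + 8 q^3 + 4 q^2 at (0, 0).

Type A_{5}, Milnor number mu = 5.

The Hessian of f at 0 is [[2, 4], [4, 8]] with rank 1, so corank 1. A Groebner basis of the Jacobian ideal J(f) in C{p,q} is {p^3 + 6*p^2 + 20*p*q - 8*p - 16*q, p^2*q - 2*p^2 - 6*p*q + 2*p + 4*q, p/2 + q^2 + q}; counting standard monomials gives mu = 5. Corank 1: A-series; mu = 5 gives A_5.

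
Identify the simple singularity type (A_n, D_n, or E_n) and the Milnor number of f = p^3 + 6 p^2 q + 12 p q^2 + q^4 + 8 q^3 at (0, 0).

The Hessian of f at 0 is [[0, 0], [0, 0]] with rank 0, so corank 2. A Groebner basis of the Jacobian ideal J(f) in C{p,q} is {q^3, p^2 + 4*p*q + 4*q^2}; counting standard monomials gives mu = 6. Corank 2; j^3 = (p + 2*q)^3 is a perfect cube, so E-series; the 4-jet and mu = 6 give E_6.

Type E_6, Milnor number mu = 6.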